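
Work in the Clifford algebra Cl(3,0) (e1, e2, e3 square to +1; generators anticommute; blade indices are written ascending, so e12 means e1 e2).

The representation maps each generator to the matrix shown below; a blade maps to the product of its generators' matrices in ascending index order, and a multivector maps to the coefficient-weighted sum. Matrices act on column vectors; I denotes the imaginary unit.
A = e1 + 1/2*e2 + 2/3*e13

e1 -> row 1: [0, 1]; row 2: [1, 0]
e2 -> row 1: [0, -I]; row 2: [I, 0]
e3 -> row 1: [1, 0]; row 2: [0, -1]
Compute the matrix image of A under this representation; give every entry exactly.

Bivector images (products of the table entries): rho(e13) = rho(e1)rho(e3) = row 1: [0, -1]; row 2: [1, 0].
M = (1)*rho(e1) + (1/2)*rho(e2) + (2/3)*rho(e13), summed entrywise:
Answer: row 1: [0, 1/3 - I/2]; row 2: [5/3 + I/2, 0]


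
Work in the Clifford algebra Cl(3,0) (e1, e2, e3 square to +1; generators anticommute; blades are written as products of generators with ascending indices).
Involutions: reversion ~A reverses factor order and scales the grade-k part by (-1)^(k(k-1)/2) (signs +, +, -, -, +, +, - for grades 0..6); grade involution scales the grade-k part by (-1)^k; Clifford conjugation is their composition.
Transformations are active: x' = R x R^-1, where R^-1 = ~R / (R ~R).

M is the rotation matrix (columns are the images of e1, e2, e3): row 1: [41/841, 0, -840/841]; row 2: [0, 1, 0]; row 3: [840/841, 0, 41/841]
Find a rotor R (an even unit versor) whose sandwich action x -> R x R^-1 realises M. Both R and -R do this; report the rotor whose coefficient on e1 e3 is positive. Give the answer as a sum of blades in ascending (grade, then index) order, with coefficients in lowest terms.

Method: write R = a + b12*e1 e2 + b13*e1 e3 + b23*e2 e3 with a^2 + b12^2 + b13^2 + b23^2 = 1 (so R^-1 = ~R). Expanding the columns R e_j ~R gives tr M = 4a^2 - 1 and, from the antisymmetric part, M21 - M12 = -4a*b12, M13 - M31 = 4a*b13, M32 - M23 = -4a*b23.
Here tr M = 923/841, so a^2 = (1 + tr M)/4 = 441/841 and a = ±21/29. Taking a = 21/29: M21 - M12 = 0, M13 - M31 = -1680/841, M32 - M23 = 0, giving b12 = 0, b13 = -20/29, b23 = 0, i.e. R = 21/29 - 20/29*e1 e3.
Its e1 e3 coefficient is negative, so report the other preimage -R.
Answer: -21/29 + 20/29*e1 e3. Why the constraint matters: R and -R act identically through the sandwich — M has trace 923/841 either way — so only the sign condition on e1 e3 picks one of the two preimages.


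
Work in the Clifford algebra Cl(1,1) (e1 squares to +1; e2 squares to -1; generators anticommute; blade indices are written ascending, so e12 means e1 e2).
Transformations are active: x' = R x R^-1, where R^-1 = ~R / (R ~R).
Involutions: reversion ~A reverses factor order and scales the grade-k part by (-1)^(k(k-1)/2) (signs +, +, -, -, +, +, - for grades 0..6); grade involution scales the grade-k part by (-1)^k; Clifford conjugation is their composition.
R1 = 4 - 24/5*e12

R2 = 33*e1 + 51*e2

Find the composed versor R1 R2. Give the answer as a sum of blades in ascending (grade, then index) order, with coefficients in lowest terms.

Distribute over the terms of R1 (each basis-blade product reordered to ascending indices, repeated generators contracted through their squares):
(4) R2 = 132*e1 + 204*e2
(-24/5*e12) R2 = 1224/5*e1 + 792/5*e2
Summing the partial products and collecting blades:
Answer: 1884/5*e1 + 1812/5*e2


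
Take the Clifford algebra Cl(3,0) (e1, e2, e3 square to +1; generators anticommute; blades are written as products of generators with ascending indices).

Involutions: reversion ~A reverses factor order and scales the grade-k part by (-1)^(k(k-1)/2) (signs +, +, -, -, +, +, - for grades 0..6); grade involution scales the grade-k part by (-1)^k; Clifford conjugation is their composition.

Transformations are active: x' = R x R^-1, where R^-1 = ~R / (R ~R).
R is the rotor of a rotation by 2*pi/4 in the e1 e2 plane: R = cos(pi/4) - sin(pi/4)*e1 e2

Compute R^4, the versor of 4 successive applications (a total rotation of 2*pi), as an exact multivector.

Half-angle bookkeeping: 4 applications in e1 e2 add up to rotor phase 4*pi/4 = pi, so R^4 = cos(pi) - sin(pi)*e1 e2.
cos(pi) = -1 and sin(pi) = 0, so R^4 = -1. The total rotation 2*pi is 1 full turn, so every vector returns to itself, yet the rotor is -1, on the OTHER sheet of the double cover (an odd number of 2*pi turns).
Answer: -1


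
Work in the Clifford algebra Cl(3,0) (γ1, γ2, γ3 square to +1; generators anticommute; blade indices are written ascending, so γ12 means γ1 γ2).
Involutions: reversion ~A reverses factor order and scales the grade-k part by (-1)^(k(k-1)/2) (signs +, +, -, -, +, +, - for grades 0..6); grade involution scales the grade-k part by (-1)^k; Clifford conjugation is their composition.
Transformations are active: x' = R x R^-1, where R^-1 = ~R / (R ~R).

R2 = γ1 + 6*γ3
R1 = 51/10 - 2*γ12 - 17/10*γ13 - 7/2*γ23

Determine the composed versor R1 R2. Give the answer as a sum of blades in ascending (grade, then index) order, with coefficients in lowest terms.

Distribute over the terms of R2 (each basis-blade product reordered to ascending indices, repeated generators contracted through their squares):
R1 (γ1) = 51/10*γ1 + 2*γ2 + 17/10*γ3 - 7/2*γ123
R1 (6*γ3) = -51/5*γ1 - 21*γ2 + 153/5*γ3 - 12*γ123
Summing the partial products and collecting blades:
Answer: -51/10*γ1 - 19*γ2 + 323/10*γ3 - 31/2*γ123


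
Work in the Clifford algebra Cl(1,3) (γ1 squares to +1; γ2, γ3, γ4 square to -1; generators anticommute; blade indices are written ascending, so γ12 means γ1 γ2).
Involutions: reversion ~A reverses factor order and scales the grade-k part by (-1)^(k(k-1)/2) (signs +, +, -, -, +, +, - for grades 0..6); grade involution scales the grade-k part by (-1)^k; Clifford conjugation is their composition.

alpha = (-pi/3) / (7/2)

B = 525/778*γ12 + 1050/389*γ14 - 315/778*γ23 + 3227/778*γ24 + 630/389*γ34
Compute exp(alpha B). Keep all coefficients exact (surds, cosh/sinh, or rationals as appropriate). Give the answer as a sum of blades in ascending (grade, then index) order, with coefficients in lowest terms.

B^2 term by term: the squares give (525/778)^2*(γ12)^2 + (1050/389)^2*(γ14)^2 + (-315/778)^2*(γ23)^2 + (3227/778)^2*(γ24)^2 + (630/389)^2*(γ34)^2 = 275625/605284*(+1) + 1102500/151321*(+1) + 99225/605284*(-1) + 10413529/605284*(-1) + 396900/151321*(-1) = -49/4 (each basis 2-blade squares to minus the product of its generators' squares); cross terms between blades sharing an index anticommute and cancel; the commuting (index-disjoint) pairs give grade-4 terms 2*c*c'*(blade product), which cancel blade by blade — γ1234: 330750/151321 - 330750/151321 = 0 — confirming B is simple. So B^2 = -49/4.
B^2 = -49/4 — circular case — the even/odd split gives cos and sin: l = 7/2, alpha*l = -pi/3, so exp(alpha B) = cos(-pi/3) + (sin(-pi/3)/(7/2))*B = 1/2 + (-sqrt(3)/7)*B.
Answer: 1/2 - 75*sqrt(3)/778*γ12 - 150*sqrt(3)/389*γ14 + 45*sqrt(3)/778*γ23 - 461*sqrt(3)/778*γ24 - 90*sqrt(3)/389*γ34


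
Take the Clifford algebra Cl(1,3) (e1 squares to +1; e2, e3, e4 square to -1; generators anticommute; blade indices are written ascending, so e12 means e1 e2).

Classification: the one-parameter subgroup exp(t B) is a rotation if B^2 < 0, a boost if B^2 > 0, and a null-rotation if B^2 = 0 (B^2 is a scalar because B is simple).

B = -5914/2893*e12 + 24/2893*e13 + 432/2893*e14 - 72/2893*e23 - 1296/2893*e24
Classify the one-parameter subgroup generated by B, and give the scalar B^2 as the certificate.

B^2 term by term: the squares give (-5914/2893)^2*(e12)^2 + (24/2893)^2*(e13)^2 + (432/2893)^2*(e14)^2 + (-72/2893)^2*(e23)^2 + (-1296/2893)^2*(e24)^2 = 34975396/8369449*(+1) + 576/8369449*(+1) + 186624/8369449*(+1) + 5184/8369449*(-1) + 1679616/8369449*(-1) = 4 (each basis 2-blade squares to minus the product of its generators' squares); cross terms between blades sharing an index anticommute and cancel; the commuting (index-disjoint) pairs give grade-4 terms 2*c*c'*(blade product), which cancel blade by blade — e1234: 62208/8369449 - 62208/8369449 = 0 — confirming B is simple. So B^2 = 4.
Answer: boost, certificate B^2 = 4. Note: conjugating B changes its blade decomposition but never the scalar B^2 = 4, whose sign settles the classification.


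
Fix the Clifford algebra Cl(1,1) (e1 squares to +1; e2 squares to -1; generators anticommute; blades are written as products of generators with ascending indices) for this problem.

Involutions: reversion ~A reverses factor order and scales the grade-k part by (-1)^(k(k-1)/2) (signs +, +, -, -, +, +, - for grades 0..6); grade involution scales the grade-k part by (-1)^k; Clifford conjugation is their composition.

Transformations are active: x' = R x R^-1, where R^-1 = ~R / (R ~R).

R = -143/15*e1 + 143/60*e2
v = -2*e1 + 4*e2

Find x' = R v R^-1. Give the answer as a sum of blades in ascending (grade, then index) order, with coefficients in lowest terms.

~R = -143/15*e1 + 143/60*e2, and R ~R = 20449/240, so R^-1 = ~R / (20449/240).
R v = 143/15 - 1001/30*e1 e2
Answer: -2/15*e1 - 52/15*e2


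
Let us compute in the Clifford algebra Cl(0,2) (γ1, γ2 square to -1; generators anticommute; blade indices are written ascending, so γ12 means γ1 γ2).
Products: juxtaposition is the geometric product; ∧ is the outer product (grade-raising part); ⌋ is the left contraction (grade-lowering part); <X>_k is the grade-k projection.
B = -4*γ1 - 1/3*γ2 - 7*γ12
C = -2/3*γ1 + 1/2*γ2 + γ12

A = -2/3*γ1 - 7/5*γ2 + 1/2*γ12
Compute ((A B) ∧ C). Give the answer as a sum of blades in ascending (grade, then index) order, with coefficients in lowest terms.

step 1: 11/30 + 299/30*γ1 - 20/3*γ2 - 242/45*γ12
step 2: -11/45*γ1 + 11/60*γ2 + 163/180*γ12
Answer: -11/45*γ1 + 11/60*γ2 + 163/180*γ12


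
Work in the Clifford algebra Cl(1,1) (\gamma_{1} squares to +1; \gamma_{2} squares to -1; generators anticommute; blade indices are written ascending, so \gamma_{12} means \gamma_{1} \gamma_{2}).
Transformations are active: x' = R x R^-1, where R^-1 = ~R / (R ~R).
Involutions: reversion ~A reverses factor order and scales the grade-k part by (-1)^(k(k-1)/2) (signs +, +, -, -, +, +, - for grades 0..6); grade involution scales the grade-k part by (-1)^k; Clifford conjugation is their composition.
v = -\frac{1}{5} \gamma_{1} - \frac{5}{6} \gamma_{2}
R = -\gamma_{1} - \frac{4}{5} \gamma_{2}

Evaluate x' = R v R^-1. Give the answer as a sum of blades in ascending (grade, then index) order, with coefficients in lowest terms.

~R = -\gamma_{1} - \frac{4}{5} \gamma_{2}, and R ~R = \frac{9}{25}, so R^-1 = ~R / (\frac{9}{25}).
R v = -\frac{7}{15} + \frac{101}{150} \gamma_{12}
Answer: \frac{377}{135} \gamma_{1} + \frac{157}{54} \gamma_{2}


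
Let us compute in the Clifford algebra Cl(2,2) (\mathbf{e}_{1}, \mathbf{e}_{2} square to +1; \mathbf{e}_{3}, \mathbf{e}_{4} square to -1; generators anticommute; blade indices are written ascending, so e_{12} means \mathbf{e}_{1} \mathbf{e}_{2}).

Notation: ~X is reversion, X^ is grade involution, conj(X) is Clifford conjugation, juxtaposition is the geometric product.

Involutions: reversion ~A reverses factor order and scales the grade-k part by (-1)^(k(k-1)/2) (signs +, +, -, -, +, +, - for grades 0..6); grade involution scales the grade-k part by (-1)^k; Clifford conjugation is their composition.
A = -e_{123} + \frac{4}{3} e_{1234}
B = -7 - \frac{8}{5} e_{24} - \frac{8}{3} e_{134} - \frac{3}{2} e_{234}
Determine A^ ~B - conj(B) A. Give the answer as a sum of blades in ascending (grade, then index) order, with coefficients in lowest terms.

first term: -2 e_{1} + \frac{32}{9} e_{2} - \frac{32}{15} e_{13} + \frac{3}{2} e_{14} - \frac{8}{3} e_{24} - 7 e_{123} - \frac{8}{5} e_{134} - \frac{28}{3} e_{1234}
second term: -2 e_{1} + \frac{32}{9} e_{2} - \frac{32}{15} e_{13} - \frac{3}{2} e_{14} + \frac{8}{3} e_{24} + 7 e_{123} - \frac{8}{5} e_{134} - \frac{28}{3} e_{1234}
Answer: 3 e_{14} - \frac{16}{3} e_{24} - 14 e_{123}


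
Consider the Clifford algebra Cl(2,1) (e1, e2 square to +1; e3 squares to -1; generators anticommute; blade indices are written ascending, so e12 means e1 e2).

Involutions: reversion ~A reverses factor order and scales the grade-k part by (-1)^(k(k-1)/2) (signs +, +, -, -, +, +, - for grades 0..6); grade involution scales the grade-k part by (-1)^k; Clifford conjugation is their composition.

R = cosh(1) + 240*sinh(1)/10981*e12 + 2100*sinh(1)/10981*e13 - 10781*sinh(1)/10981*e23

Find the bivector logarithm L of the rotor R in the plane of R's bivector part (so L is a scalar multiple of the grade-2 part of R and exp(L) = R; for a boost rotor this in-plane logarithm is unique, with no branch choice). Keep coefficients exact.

The scalar part of R is cosh(1), so cosh pins the rapidity up to sign — the sign comes from the bivector part; dividing that part by sinh of the rapidity yields the plane, and the in-plane L = rapidity * plane is unique because the two sign choices cancel.
Concretely: cosh(rapidity) = cosh(1) gives rapidity = ±1, and since rapidity/sinh(rapidity) is even the sign is immaterial: L = (rapidity/sinh(rapidity)) * <R>_2 = (1/sinh(1)) * <R>_2.
Answer: 240/10981*e12 + 2100/10981*e13 - 10781/10981*e23


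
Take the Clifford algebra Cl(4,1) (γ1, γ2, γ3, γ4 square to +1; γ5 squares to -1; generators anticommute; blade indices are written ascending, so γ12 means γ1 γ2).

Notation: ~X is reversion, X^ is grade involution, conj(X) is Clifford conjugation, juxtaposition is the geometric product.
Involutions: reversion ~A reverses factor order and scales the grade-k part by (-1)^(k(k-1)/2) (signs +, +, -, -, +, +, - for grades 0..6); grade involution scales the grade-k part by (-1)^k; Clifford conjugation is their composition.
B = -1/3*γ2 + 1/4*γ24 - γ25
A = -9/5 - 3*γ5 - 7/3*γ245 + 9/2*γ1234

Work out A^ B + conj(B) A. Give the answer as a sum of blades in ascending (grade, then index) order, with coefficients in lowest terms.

first term: -12/5*γ2 + 7/3*γ4 - 7/12*γ5 + 9/8*γ13 - 9/20*γ24 + 14/5*γ25 - 7/9*γ45 - 3/2*γ134 + 3/4*γ245 - 9/2*γ1345
second term: 12/5*γ2 + 7/3*γ4 - 7/12*γ5 - 9/8*γ13 + 9/20*γ24 - 14/5*γ25 - 7/9*γ45 - 3/2*γ134 + 3/4*γ245 - 9/2*γ1345
Answer: 14/3*γ4 - 7/6*γ5 - 14/9*γ45 - 3*γ134 + 3/2*γ245 - 9*γ1345


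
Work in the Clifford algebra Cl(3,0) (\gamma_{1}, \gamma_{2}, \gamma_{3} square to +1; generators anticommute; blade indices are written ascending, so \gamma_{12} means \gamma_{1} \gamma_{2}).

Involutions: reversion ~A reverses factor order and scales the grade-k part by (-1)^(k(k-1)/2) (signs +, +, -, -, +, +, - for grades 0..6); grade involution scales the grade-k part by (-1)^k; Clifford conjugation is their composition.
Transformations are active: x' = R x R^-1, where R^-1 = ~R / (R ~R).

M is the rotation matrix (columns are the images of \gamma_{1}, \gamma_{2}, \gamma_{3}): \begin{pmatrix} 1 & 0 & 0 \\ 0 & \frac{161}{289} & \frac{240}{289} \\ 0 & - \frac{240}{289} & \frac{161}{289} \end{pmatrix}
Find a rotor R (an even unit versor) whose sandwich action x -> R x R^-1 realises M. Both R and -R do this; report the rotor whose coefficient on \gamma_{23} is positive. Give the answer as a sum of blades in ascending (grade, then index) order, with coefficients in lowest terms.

Method: write R = a + b12*\gamma_{12} + b13*\gamma_{13} + b23*\gamma_{23} with a^2 + b12^2 + b13^2 + b23^2 = 1 (so R^-1 = ~R). Expanding the columns R e_j ~R gives tr M = 4a^2 - 1 and, from the antisymmetric part, M21 - M12 = -4a*b12, M13 - M31 = 4a*b13, M32 - M23 = -4a*b23.
Here tr M = \frac{611}{289}, so a^2 = (1 + tr M)/4 = \frac{225}{289} and a = ±\frac{15}{17}. Taking a = \frac{15}{17}: M21 - M12 = 0, M13 - M31 = 0, M32 - M23 = -\frac{480}{289}, giving b12 = 0, b13 = 0, b23 = \frac{8}{17}, i.e. R = \frac{15}{17} + \frac{8}{17} \gamma_{23}.
Its \gamma_{23} coefficient is already positive.
Answer: \frac{15}{17} + \frac{8}{17} \gamma_{23}. Sheet selection: the two-to-one cover makes ±R indistinguishable at the matrix level (trace \frac{611}{289}), so uniqueness comes from the required sign on \gamma_{23}.


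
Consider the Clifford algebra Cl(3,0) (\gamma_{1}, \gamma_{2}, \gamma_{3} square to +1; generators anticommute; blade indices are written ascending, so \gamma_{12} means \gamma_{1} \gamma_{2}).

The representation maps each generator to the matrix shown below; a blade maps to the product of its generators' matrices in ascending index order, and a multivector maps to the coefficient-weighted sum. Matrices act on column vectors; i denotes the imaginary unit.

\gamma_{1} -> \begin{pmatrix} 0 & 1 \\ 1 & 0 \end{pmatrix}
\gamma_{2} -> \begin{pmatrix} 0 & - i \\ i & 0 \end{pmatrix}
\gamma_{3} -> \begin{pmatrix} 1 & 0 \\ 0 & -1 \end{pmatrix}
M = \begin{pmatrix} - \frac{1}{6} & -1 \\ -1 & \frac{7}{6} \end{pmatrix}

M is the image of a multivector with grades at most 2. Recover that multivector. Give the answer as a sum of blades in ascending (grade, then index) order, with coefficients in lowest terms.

Method: 1, rho(\gamma_{1}), rho(\gamma_{2}), rho(\gamma_{3}) form a trace-orthogonal basis of the 2x2 complex matrices (tr(X Y) = 2 if X = Y, else 0), so M = m0*1 + m1*rho(\gamma_{1}) + m2*rho(\gamma_{2}) + m3*rho(\gamma_{3}) with m0 = tr(M)/2 = \frac{1}{2}, m1 = tr(M rho(\gamma_{1}))/2 = -1, m2 = tr(M rho(\gamma_{2}))/2 = 0, m3 = tr(M rho(\gamma_{3}))/2 = - \frac{2}{3}.
Multiplying table entries, the bivector images are rho(\gamma_{12}) = i*rho(\gamma_{3}), rho(\gamma_{13}) = -i*rho(\gamma_{2}), rho(\gamma_{23}) = i*rho(\gamma_{1}); with real blade coefficients the real parts of m0..m3 are the coefficients of 1, \gamma_{1}, \gamma_{2}, \gamma_{3} and the imaginary parts give the bivectors (\gamma_{23}: Im m1, \gamma_{13}: -Im m2, \gamma_{12}: Im m3).
Answer: \frac{1}{2} - \gamma_{1} - \frac{2}{3} \gamma_{3}


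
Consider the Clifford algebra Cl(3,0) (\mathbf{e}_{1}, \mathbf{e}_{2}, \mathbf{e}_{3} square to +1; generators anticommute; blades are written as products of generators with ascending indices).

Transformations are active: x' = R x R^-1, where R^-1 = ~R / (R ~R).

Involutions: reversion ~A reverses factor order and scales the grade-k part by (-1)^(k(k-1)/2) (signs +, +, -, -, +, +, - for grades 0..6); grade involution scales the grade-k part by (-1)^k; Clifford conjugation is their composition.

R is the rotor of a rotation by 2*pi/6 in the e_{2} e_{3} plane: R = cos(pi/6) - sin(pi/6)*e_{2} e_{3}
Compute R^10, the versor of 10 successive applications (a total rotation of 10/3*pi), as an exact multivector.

Because a rotor carries half the rotation angle, composing 10 copies of this e_{2} e_{3}-plane rotor multiplies the phase: 10*(pi/6) = \frac{5 \pi}{3}, hence R^10 = cos(\frac{5 \pi}{3}) - sin(\frac{5 \pi}{3})*e_{2} e_{3}.
cos(\frac{5 \pi}{3}) = \frac{1}{2} and sin(\frac{5 \pi}{3}) = - \frac{\sqrt{3}}{2}, so R^10 = \frac{1}{2} + \frac{\sqrt{3}}{2} e_{2} e_{3}. The net rotation is 4/3*pi (after discarding 1 full turn, each of which contributes a factor -1 to the rotor); the rotor keeps the half-angle phase exactly.
Answer: \frac{1}{2} + \frac{\sqrt{3}}{2} e_{2} e_{3}


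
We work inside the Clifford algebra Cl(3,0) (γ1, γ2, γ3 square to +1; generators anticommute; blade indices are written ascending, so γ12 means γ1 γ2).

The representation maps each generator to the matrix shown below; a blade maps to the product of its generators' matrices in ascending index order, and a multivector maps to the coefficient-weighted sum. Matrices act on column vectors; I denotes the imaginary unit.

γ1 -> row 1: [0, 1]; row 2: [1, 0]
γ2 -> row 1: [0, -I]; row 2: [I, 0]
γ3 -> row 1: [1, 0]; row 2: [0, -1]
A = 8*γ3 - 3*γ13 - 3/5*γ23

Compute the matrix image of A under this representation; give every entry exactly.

Bivector images (products of the table entries): rho(γ13) = rho(γ1)rho(γ3) = row 1: [0, -1]; row 2: [1, 0]; rho(γ23) = rho(γ2)rho(γ3) = row 1: [0, I]; row 2: [I, 0].
M = (8)*rho(γ3) + (-3)*rho(γ13) + (-3/5)*rho(γ23), summed entrywise:
Answer: row 1: [8, 3 - 3*I/5]; row 2: [-3 - 3*I/5, -8]


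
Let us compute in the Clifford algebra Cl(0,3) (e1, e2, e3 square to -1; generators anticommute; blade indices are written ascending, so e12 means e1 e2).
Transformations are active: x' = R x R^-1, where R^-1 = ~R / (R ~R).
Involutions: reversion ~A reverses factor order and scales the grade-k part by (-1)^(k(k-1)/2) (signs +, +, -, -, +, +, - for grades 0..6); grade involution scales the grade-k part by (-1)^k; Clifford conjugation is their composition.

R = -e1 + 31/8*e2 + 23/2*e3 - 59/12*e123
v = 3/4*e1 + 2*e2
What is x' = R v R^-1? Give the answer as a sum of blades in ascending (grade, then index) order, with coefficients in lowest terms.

~R = -e1 + 31/8*e2 + 23/2*e3 + 59/12*e123, and R ~R = -99325/576, so R^-1 = ~R / (-99325/576).
R v = -7 - 157/32*e12 - 443/24*e13 - 309/16*e23
Answer: -1059/548*e1 - 62854/99325*e2 + 64947/99325*e3


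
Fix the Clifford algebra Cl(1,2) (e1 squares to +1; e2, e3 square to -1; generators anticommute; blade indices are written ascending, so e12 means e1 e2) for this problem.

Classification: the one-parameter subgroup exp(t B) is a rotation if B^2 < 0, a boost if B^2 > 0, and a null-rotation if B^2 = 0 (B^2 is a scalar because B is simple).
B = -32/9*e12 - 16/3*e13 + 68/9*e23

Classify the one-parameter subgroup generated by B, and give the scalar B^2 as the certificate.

B^2 term by term: the squares give (-32/9)^2*(e12)^2 + (-16/3)^2*(e13)^2 + (68/9)^2*(e23)^2 = 1024/81*(+1) + 256/9*(+1) + 4624/81*(-1) = -16 (each basis 2-blade squares to minus the product of its generators' squares); cross terms between blades sharing an index anticommute and cancel. So B^2 = -16.
Answer: rotation, certificate B^2 = -16. The class reads off the invariant scalar -16 directly.


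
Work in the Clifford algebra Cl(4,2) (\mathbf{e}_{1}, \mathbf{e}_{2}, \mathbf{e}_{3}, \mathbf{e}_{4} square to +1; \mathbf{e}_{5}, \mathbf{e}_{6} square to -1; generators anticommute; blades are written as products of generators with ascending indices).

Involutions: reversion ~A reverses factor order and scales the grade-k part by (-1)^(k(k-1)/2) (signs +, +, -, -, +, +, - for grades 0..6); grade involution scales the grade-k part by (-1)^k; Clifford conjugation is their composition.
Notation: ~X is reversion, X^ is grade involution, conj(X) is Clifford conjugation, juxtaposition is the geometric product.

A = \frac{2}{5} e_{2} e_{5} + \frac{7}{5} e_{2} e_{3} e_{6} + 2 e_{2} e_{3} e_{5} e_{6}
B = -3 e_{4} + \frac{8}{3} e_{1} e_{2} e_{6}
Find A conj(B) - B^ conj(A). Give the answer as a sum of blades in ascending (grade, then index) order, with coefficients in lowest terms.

first term: \frac{56}{15} e_{1} e_{3} + \frac{16}{3} e_{1} e_{3} e_{5} - \frac{16}{15} e_{1} e_{5} e_{6} - \frac{6}{5} e_{2} e_{4} e_{5} - \frac{21}{5} e_{2} e_{3} e_{4} e_{6} + 6 e_{2} e_{3} e_{4} e_{5} e_{6}
second term: \frac{56}{15} e_{1} e_{3} - \frac{16}{3} e_{1} e_{3} e_{5} + \frac{16}{15} e_{1} e_{5} e_{6} + \frac{6}{5} e_{2} e_{4} e_{5} + \frac{21}{5} e_{2} e_{3} e_{4} e_{6} + 6 e_{2} e_{3} e_{4} e_{5} e_{6}
Answer: \frac{32}{3} e_{1} e_{3} e_{5} - \frac{32}{15} e_{1} e_{5} e_{6} - \frac{12}{5} e_{2} e_{4} e_{5} - \frac{42}{5} e_{2} e_{3} e_{4} e_{6}


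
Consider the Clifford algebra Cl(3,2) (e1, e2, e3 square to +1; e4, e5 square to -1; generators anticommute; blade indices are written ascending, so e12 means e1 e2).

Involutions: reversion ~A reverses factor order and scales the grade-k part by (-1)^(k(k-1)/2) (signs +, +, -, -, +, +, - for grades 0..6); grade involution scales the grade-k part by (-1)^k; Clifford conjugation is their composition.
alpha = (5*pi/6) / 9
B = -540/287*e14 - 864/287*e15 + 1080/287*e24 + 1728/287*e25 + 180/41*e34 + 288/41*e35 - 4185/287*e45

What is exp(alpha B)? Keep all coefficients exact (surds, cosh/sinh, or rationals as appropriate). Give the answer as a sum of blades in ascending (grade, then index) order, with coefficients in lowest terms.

B^2 term by term: the squares give (-540/287)^2*(e14)^2 + (-864/287)^2*(e15)^2 + (1080/287)^2*(e24)^2 + (1728/287)^2*(e25)^2 + (180/41)^2*(e34)^2 + (288/41)^2*(e35)^2 + (-4185/287)^2*(e45)^2 = 291600/82369*(+1) + 746496/82369*(+1) + 1166400/82369*(+1) + 2985984/82369*(+1) + 32400/1681*(+1) + 82944/1681*(+1) + 17514225/82369*(-1) = -81 (each basis 2-blade squares to minus the product of its generators' squares); cross terms between blades sharing an index anticommute and cancel; the commuting (index-disjoint) pairs give grade-4 terms 2*c*c'*(blade product), which cancel blade by blade — e1245: 1866240/82369 - 1866240/82369 = 0; e1345: 311040/11767 - 311040/11767 = 0; e2345: -622080/11767 + 622080/11767 = 0 — confirming B is simple. So B^2 = -81.
B^2 = -81 — since the square is negative, the closed form is circular: l = 9, alpha*l = 5*pi/6, so exp(alpha B) = cos(5*pi/6) + (sin(5*pi/6)/9)*B = -sqrt(3)/2 + (1/18)*B.
Answer: -sqrt(3)/2 - 30/287*e14 - 48/287*e15 + 60/287*e24 + 96/287*e25 + 10/41*e34 + 16/41*e35 - 465/574*e45


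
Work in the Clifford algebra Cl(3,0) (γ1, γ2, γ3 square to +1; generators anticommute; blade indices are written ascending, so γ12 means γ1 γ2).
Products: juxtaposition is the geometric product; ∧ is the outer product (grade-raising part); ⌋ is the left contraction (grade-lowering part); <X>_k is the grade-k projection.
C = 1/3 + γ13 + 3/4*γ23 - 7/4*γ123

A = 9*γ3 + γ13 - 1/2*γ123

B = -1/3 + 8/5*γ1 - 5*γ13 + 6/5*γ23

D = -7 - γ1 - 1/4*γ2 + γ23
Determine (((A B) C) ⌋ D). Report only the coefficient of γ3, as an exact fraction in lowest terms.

step 1: 5 + 228/5*γ1 - 83/10*γ2 - 23/5*γ3 - 6/5*γ12 - 221/15*γ13 - 4/5*γ23 + 1/6*γ123
step 2: 415/24 + 731/40*γ1 + 799/30*γ2 + 4289/120*γ3 + 179/10*γ12 - 5521/360*γ13 - 4507/60*γ23 + 1217/36*γ123
step 3: -8503/120 - 415/24*γ1 - 19231/480*γ2 + 799/30*γ3 + 415/24*γ23
Answer: 799/30


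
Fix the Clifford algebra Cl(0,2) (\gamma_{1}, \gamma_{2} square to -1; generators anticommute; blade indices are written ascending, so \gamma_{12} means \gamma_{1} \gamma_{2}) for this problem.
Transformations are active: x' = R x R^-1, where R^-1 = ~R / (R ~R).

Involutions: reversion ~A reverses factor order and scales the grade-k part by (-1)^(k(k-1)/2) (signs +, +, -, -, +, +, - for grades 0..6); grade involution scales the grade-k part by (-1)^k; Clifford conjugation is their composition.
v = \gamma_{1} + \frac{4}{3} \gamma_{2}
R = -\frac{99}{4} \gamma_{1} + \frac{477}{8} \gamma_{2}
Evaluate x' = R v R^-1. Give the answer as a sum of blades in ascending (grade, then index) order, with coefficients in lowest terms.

~R = -\frac{99}{4} \gamma_{1} + \frac{477}{8} \gamma_{2}, and R ~R = -\frac{266733}{64}, so R^-1 = ~R / (-\frac{266733}{64}).
R v = -\frac{219}{4} - \frac{741}{8} \gamma_{12}
Answer: -\frac{16303}{9879} \gamma_{1} + \frac{768}{3293} \gamma_{2}


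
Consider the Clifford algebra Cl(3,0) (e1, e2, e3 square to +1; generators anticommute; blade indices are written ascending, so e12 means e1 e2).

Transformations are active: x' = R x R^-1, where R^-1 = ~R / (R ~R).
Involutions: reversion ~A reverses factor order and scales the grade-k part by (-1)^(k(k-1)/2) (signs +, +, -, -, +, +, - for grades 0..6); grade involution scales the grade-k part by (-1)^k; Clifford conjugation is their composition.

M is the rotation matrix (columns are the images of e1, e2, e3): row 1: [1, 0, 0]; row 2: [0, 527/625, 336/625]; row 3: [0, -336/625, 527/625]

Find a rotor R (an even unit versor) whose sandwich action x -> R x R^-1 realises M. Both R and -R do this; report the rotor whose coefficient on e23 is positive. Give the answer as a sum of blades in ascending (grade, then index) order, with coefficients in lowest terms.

Method: write R = a + b12*e12 + b13*e13 + b23*e23 with a^2 + b12^2 + b13^2 + b23^2 = 1 (so R^-1 = ~R). Expanding the columns R e_j ~R gives tr M = 4a^2 - 1 and, from the antisymmetric part, M21 - M12 = -4a*b12, M13 - M31 = 4a*b13, M32 - M23 = -4a*b23.
Here tr M = 1679/625, so a^2 = (1 + tr M)/4 = 576/625 and a = ±24/25. Taking a = 24/25: M21 - M12 = 0, M13 - M31 = 0, M32 - M23 = -672/625, giving b12 = 0, b13 = 0, b23 = 7/25, i.e. R = 24/25 + 7/25*e23.
Its e23 coefficient is already positive.
Answer: 24/25 + 7/25*e23. Why the constraint matters: R and -R act identically through the sandwich — M has trace 1679/625 either way — so only the sign condition on e23 picks one of the two preimages.


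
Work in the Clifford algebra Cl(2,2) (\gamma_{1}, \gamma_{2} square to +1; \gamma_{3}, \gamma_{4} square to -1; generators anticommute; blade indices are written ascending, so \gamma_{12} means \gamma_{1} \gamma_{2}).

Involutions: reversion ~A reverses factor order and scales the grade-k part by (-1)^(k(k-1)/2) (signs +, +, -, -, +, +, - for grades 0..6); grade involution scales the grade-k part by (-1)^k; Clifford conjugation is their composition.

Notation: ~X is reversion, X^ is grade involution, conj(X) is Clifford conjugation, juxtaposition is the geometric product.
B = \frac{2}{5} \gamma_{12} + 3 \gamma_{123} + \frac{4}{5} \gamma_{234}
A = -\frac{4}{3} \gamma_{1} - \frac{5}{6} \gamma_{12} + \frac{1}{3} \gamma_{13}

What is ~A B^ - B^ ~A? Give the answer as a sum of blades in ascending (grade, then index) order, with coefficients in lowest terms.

first term: -\frac{1}{3} - \frac{23}{15} \gamma_{2} + \frac{5}{2} \gamma_{3} + \frac{58}{15} \gamma_{23} + \frac{4}{15} \gamma_{124} - \frac{2}{3} \gamma_{134} + \frac{16}{15} \gamma_{1234}
second term: -\frac{1}{3} - \frac{7}{15} \gamma_{2} + \frac{5}{2} \gamma_{3} + \frac{62}{15} \gamma_{23} - \frac{4}{15} \gamma_{124} + \frac{2}{3} \gamma_{134} - \frac{16}{15} \gamma_{1234}
Answer: -\frac{16}{15} \gamma_{2} - \frac{4}{15} \gamma_{23} + \frac{8}{15} \gamma_{124} - \frac{4}{3} \gamma_{134} + \frac{32}{15} \gamma_{1234}


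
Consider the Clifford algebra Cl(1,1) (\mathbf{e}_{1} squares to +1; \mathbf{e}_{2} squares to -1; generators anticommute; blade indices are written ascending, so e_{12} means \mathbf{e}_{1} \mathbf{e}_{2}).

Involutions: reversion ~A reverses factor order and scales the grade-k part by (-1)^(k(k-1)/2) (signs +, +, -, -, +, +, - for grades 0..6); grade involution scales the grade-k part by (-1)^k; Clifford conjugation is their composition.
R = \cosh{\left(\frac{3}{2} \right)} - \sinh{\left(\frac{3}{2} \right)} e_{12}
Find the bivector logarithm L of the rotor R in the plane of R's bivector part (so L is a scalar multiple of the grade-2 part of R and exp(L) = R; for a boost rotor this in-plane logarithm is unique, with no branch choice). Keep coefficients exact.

The scalar part of R is \cosh{\left(\frac{3}{2} \right)}, which determines |rapidity| via cosh; the sign lives in the bivector part, and pairing them (bivector part over sinh of the rapidity = the plane) gives the unique in-plane L = rapidity * plane.
Concretely: cosh(rapidity) = \cosh{\left(\frac{3}{2} \right)} gives rapidity = ±\frac{3}{2}, and since rapidity/sinh(rapidity) is even the sign is immaterial: L = (rapidity/sinh(rapidity)) * <R>_2 = (\frac{3}{2 \sinh{\left(\frac{3}{2} \right)}}) * <R>_2.
Answer: - \frac{3}{2} e_{12}


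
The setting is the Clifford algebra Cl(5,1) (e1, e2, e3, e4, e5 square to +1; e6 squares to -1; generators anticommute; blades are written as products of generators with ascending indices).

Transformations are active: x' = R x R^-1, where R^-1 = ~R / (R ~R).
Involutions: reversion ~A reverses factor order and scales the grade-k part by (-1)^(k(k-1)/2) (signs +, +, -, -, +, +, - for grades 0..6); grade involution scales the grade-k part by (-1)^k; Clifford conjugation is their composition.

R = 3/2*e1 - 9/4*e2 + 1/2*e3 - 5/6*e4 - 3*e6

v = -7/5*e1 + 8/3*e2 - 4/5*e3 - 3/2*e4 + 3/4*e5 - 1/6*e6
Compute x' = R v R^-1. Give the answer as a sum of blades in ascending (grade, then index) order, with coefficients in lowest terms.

~R = 3/2*e1 - 9/4*e2 + 1/2*e3 - 5/6*e4 - 3*e6, and R ~R = -107/144, so R^-1 = ~R / (-107/144).
R v = -31/4 + 17/20*e1 e2 - 1/2*e1 e3 - 41/12*e1 e4 + 9/8*e1 e5 - 89/20*e1 e6 + 7/15*e2 e3 + 403/72*e2 e4 - 27/16*e2 e5 + 67/8*e2 e6 - 17/12*e3 e4 + 3/8*e3 e5 - 149/60*e3 e6 - 5/8*e4 e5 - 157/36*e4 e6 + 9/4*e5 e6
Answer: 17489/535*e1 - 15922/321*e2 + 6008/535*e3 - 3399/214*e4 - 3/4*e5 - 40069/642*e6


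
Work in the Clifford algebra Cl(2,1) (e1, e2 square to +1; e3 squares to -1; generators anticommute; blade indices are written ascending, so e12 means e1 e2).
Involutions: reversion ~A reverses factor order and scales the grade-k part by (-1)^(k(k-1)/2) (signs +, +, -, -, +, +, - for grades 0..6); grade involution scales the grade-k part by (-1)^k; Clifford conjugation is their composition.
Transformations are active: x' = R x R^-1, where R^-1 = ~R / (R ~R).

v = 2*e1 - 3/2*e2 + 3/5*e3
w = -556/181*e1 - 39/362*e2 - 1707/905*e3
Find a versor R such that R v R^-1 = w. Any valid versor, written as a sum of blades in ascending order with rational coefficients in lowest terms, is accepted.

Reasoning: v^2 = w^2 = 589/100 since conjugation preserves the quadratic form; R = v + w = -194/181*e1 - 291/181*e2 - 1164/905*e3 is then valid when invertible, keeping its own part and reversing (v - w)/2.
Answer: -194/181*e1 - 291/181*e2 - 1164/905*e3


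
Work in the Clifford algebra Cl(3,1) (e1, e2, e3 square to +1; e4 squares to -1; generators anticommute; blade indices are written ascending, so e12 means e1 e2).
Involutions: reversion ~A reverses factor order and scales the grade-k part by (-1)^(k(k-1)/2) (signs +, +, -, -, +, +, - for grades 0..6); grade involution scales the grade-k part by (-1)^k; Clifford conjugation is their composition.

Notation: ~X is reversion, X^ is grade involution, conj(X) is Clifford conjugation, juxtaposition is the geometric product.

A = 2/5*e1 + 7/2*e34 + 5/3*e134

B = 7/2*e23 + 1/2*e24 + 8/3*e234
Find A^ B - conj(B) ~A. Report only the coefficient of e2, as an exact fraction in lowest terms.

first term: 28/3*e2 - 40/9*e12 - 7/4*e23 - 49/4*e24 - 17/30*e123 + 169/30*e124 - 16/15*e1234
second term: -28/3*e2 + 40/9*e12 + 7/4*e23 + 49/4*e24 - 17/30*e123 + 169/30*e124 - 16/15*e1234
Answer: 56/3


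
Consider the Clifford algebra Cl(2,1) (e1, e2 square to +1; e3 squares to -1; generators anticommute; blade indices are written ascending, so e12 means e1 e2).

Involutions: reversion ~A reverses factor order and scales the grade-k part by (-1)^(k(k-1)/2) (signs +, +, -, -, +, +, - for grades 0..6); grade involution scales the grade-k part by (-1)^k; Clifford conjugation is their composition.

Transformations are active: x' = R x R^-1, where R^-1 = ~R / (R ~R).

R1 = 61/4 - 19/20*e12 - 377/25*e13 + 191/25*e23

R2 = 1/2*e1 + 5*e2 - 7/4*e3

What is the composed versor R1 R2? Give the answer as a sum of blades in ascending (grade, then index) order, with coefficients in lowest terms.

Distribute over the terms of R2 (each basis-blade product reordered to ascending indices, repeated generators contracted through their squares):
R1 (1/2*e1) = 61/8*e1 + 19/40*e2 + 377/50*e3 + 191/50*e123
R1 (5*e2) = -19/4*e1 + 305/4*e2 - 191/5*e3 + 377/5*e123
R1 (-7/4*e3) = -2639/100*e1 + 1337/100*e2 - 427/16*e3 + 133/80*e123
Summing the partial products and collecting blades:
Answer: -4703/200*e1 + 18019/200*e2 - 22939/400*e3 + 32353/400*e123


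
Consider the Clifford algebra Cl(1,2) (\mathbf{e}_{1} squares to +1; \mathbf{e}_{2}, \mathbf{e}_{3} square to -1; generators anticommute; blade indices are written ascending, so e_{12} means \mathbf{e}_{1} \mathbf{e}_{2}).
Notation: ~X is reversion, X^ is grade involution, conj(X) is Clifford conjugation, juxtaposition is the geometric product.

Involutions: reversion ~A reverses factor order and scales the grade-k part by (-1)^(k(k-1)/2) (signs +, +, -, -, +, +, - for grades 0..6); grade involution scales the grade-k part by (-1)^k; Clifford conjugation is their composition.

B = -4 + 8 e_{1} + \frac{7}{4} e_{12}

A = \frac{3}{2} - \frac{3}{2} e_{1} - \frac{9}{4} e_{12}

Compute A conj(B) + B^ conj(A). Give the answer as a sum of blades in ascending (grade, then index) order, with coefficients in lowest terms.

first term: \frac{159}{16} - 6 e_{1} - \frac{123}{8} e_{2} + \frac{51}{8} e_{12}
second term: -\frac{225}{16} - 18 e_{1} - \frac{165}{8} e_{2} - \frac{51}{8} e_{12}
Answer: -\frac{33}{8} - 24 e_{1} - 36 e_{2}


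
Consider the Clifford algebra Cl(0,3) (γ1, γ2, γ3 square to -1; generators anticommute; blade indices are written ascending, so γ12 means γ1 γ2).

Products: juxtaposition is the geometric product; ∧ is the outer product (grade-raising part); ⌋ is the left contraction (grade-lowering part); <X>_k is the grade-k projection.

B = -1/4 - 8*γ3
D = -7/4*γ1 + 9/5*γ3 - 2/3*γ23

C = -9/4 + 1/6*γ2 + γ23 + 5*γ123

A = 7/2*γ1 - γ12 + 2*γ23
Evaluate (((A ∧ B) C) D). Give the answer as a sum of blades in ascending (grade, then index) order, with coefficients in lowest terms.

step 1: -7/8*γ1 + 1/4*γ12 - 28*γ13 - 1/2*γ23 + 8*γ123
step 2: 81/2 - 343/96*γ1 - 140*γ2 - 4/3*γ3 - 689/24*γ12 + 769/12*γ13 + 11/2*γ23 - 341/24*γ123
step 3: -119/640 - 70451/360*γ1 + 59369/1440*γ2 - 31819/240*γ3 - 94373/360*γ12 - 40181/1440*γ13 - 29171/96*γ23 - 42421/720*γ123
Answer: -119/640 - 70451/360*γ1 + 59369/1440*γ2 - 31819/240*γ3 - 94373/360*γ12 - 40181/1440*γ13 - 29171/96*γ23 - 42421/720*γ123


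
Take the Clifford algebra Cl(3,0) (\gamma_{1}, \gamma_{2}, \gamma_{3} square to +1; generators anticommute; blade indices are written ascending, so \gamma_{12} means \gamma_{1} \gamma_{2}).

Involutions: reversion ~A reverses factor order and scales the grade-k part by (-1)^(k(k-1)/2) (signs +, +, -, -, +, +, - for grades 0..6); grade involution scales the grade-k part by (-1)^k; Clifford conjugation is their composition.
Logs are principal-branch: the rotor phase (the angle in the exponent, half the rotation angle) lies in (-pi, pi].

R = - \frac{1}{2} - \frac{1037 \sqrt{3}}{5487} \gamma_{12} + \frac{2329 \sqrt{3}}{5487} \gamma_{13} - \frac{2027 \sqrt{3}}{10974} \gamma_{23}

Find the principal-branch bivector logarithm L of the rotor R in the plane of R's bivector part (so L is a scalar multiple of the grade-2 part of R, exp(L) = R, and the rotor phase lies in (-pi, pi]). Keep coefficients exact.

The scalar part of R is - \frac{1}{2}, and that scalar determines the rotor phase on the principal branch; recovering the unit plane as bivector-part over sine of the phase gives L = phase * plane.
Concretely: cos(phase) = - \frac{1}{2} gives phase = ±\frac{2 \pi}{3}, and since phase/sin(phase) is even the sign is immaterial: L = (phase/sin(phase)) * <R>_2 = (\frac{4 \sqrt{3} \pi}{9}) * <R>_2.
Answer: - \frac{4148 \pi}{16461} \gamma_{12} + \frac{9316 \pi}{16461} \gamma_{13} - \frac{4054 \pi}{16461} \gamma_{23}


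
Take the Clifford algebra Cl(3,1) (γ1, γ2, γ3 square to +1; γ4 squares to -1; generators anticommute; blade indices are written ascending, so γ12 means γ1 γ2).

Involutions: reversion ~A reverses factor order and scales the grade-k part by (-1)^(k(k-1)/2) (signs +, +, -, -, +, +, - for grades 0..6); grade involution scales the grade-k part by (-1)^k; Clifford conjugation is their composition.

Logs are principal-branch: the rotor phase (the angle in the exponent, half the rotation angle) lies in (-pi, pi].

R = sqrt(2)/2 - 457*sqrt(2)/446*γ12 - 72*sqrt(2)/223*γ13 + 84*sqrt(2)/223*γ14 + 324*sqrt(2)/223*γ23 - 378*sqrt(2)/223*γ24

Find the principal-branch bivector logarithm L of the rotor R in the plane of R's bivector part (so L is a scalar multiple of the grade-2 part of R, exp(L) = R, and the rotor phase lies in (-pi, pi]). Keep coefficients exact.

The scalar part of R is sqrt(2)/2, and that scalar determines the rotor phase on the principal branch; recovering the unit plane as bivector-part over sine of the phase gives L = phase * plane.
Concretely: cos(phase) = sqrt(2)/2 gives phase = ±pi/4, and since phase/sin(phase) is even the sign is immaterial: L = (phase/sin(phase)) * <R>_2 = (sqrt(2)*pi/4) * <R>_2.
Answer: -457*pi/892*γ12 - 36*pi/223*γ13 + 42*pi/223*γ14 + 162*pi/223*γ23 - 189*pi/223*γ24


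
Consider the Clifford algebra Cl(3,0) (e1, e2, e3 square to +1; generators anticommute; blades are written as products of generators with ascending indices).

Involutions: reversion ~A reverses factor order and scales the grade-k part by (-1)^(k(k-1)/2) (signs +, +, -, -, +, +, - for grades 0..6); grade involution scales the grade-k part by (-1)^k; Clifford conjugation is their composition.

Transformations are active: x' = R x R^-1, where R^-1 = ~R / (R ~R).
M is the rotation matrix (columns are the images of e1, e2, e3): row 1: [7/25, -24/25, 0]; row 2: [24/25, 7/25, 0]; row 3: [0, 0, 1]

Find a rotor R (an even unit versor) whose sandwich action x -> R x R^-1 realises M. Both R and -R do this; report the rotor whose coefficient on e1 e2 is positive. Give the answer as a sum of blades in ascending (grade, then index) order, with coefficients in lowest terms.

Method: write R = a + b12*e1 e2 + b13*e1 e3 + b23*e2 e3 with a^2 + b12^2 + b13^2 + b23^2 = 1 (so R^-1 = ~R). Expanding the columns R e_j ~R gives tr M = 4a^2 - 1 and, from the antisymmetric part, M21 - M12 = -4a*b12, M13 - M31 = 4a*b13, M32 - M23 = -4a*b23.
Here tr M = 39/25, so a^2 = (1 + tr M)/4 = 16/25 and a = ±4/5. Taking a = 4/5: M21 - M12 = 48/25, M13 - M31 = 0, M32 - M23 = 0, giving b12 = -3/5, b13 = 0, b23 = 0, i.e. R = 4/5 - 3/5*e1 e2.
Its e1 e2 coefficient is negative, so report the other preimage -R.
Answer: -4/5 + 3/5*e1 e2. Uniqueness: Spin(3) -> SO(3) maps R and -R to the same rotation of trace 39/25; fixing the sign of the e1 e2 coefficient removes the ambiguity.
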